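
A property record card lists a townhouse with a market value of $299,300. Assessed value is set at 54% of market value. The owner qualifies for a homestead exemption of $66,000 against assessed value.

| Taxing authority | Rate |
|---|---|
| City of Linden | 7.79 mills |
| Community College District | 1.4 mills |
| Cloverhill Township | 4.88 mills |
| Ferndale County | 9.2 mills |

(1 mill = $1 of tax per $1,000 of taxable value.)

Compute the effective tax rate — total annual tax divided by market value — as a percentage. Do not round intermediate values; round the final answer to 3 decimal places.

0.743%

Assessed value = $299,300 × 0.54 = $161,622
Taxable value = $161,622 − $66,000 = $95,622
City of Linden: $95,622 × 0.00779 = $744.89538
Community College District: $95,622 × 0.0014 = $133.8708
Cloverhill Township: $95,622 × 0.00488 = $466.63536
Ferndale County: $95,622 × 0.0092 = $879.7224
Total tax = $2,225.12394
Effective rate = $2,225.12394 ÷ $299,300 = 0.743% of market value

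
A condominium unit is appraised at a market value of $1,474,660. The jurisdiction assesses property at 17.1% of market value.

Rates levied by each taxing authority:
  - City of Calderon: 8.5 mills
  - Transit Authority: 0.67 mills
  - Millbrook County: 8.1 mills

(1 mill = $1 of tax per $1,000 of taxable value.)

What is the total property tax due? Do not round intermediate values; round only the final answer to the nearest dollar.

Assessed value = $1,474,660 × 0.171 = $252,166.86
City of Calderon: $252,166.86 × 0.0085 = $2,143.41831
Transit Authority: $252,166.86 × 0.00067 = $168.9517962
Millbrook County: $252,166.86 × 0.0081 = $2,042.551566
Total = $2,143.41831 + $168.9517962 + $2,042.551566 = $4,354.9216722

$4,355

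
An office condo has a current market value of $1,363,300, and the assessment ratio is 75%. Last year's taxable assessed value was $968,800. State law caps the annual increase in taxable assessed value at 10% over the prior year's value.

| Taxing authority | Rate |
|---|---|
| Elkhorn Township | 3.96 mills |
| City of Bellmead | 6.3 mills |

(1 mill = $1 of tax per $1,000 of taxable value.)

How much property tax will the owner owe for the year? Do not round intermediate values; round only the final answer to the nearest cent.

Uncapped assessed value = $1,363,300 × 0.75 = $1,022,475
Cap limit = $968,800 × 1.1 = $1,065,680
Taxable assessed value = min($1,022,475, $1,065,680) = $1,022,475 (cap does not bind)
Elkhorn Township: $1,022,475 × 0.00396 = $4,049.001
City of Bellmead: $1,022,475 × 0.0063 = $6,441.5925
Total = $10,490.5935

$10,490.59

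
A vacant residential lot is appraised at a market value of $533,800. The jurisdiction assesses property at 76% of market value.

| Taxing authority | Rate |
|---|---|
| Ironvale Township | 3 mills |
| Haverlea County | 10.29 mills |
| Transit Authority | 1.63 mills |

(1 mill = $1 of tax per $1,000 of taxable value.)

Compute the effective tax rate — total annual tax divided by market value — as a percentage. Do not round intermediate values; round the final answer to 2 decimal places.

1.13%

Assessed value = $533,800 × 0.76 = $405,688
Ironvale Township: $405,688 × 0.003 = $1,217.064
Haverlea County: $405,688 × 0.01029 = $4,174.52952
Transit Authority: $405,688 × 0.00163 = $661.27144
Total tax = $6,052.86496
Effective rate = $6,052.86496 ÷ $533,800 = 1.13% of market value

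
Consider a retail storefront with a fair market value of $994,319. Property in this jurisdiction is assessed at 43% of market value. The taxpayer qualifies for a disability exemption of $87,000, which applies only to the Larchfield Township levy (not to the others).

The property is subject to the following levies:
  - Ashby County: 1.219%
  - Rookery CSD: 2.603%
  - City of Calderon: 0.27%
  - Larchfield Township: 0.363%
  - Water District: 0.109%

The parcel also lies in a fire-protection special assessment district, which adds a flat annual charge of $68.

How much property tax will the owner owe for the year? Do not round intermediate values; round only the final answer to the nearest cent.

Assessed value = $994,319 × 0.43 = $427,557.17
Ashby County: $427,557.17 × 0.01219 = $5,211.9219023
Rookery CSD: $427,557.17 × 0.02603 = $11,129.3131351
City of Calderon: $427,557.17 × 0.0027 = $1,154.404359
Larchfield Township: ($427,557.17 − $87,000) × 0.00363 = $340,557.17 × 0.00363 = $1,236.2225271
Water District: $427,557.17 × 0.00109 = $466.0373153
Levies subtotal = $19,197.8992388
Total = $19,197.8992388 + $68 = $19,265.8992388

$19,265.90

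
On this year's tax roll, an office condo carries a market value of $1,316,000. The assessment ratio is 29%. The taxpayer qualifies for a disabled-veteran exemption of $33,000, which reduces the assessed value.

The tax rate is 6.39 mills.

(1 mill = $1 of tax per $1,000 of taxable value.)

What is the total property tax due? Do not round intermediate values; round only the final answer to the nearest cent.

$2,227.81

Assessed value = $1,316,000 × 0.29 = $381,640
Taxable value = $381,640 − $33,000 = $348,640
Tax = $348,640 × 0.00639 = $2,227.8096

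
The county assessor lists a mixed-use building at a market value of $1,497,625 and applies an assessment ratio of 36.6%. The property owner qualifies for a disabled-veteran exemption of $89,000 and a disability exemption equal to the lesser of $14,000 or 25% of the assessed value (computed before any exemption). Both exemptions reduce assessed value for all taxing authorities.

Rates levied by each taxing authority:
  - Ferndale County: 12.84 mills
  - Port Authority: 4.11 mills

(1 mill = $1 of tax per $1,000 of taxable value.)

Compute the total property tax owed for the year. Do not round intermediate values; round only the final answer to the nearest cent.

Assessed value = $1,497,625 × 0.366 = $548,130.75
Disability exemption = min($14,000, 25% × $548,130.75) = min($14,000, $137,032.6875) = $14,000 (dollar cap binds)
Taxable value = $548,130.75 − $89,000 − $14,000 = $445,130.75
Ferndale County: $445,130.75 × 0.01284 = $5,715.47883
Port Authority: $445,130.75 × 0.00411 = $1,829.4873825
Total = $7,544.9662125

$7,544.97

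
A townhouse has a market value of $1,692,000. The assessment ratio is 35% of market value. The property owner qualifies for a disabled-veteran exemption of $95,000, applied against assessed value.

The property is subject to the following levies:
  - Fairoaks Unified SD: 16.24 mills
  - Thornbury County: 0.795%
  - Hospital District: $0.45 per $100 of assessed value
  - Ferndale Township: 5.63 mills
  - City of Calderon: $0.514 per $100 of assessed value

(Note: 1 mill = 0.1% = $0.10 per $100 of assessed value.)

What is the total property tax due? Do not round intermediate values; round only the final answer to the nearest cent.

Assessed value = $1,692,000 × 0.35 = $592,200
Taxable value = $592,200 − $95,000 = $497,200
Fairoaks Unified SD: $497,200 × 0.01624 = $8,074.528
Thornbury County: $497,200 × 0.00795 = $3,952.74
Hospital District: $497,200 × 0.0045 = $2,237.4
Ferndale Township: $497,200 × 0.00563 = $2,799.236
City of Calderon: $497,200 × 0.00514 = $2,555.608
Total = $19,619.512

$19,619.51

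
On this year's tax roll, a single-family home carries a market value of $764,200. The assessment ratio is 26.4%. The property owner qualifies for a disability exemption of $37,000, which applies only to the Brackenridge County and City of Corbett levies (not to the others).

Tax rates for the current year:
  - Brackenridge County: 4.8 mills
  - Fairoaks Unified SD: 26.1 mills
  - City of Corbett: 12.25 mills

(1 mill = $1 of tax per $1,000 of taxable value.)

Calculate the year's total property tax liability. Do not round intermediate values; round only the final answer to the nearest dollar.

$8,075

Assessed value = $764,200 × 0.264 = $201,748.8
Brackenridge County: ($201,748.8 − $37,000) × 0.0048 = $164,748.8 × 0.0048 = $790.79424
Fairoaks Unified SD: $201,748.8 × 0.0261 = $5,265.64368
City of Corbett: ($201,748.8 − $37,000) × 0.01225 = $164,748.8 × 0.01225 = $2,018.1728
Total = $8,074.61072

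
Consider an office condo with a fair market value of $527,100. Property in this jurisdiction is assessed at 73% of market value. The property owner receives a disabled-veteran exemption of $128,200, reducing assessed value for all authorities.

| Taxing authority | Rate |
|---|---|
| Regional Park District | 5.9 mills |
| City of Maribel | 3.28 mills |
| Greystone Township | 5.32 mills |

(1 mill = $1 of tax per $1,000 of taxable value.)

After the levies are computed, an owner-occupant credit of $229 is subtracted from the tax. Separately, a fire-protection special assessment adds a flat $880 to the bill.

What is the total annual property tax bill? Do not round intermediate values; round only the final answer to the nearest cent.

$4,371.45

Assessed value = $527,100 × 0.73 = $384,783
Taxable value = $384,783 − $128,200 = $256,583
Regional Park District: $256,583 × 0.0059 = $1,513.8397
City of Maribel: $256,583 × 0.00328 = $841.59224
Greystone Township: $256,583 × 0.00532 = $1,365.02156
Levies subtotal = $3,720.4535
After credit = $3,720.4535 − $229 = $3,491.4535
Total = $3,491.4535 + $880 = $4,371.4535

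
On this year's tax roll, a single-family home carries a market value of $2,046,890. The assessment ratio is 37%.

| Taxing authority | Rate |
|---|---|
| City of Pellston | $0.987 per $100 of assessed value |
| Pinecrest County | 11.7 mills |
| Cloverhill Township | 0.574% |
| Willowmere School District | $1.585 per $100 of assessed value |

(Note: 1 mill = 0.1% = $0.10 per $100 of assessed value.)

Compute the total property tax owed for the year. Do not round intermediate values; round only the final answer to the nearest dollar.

Assessed value = $2,046,890 × 0.37 = $757,349.3
City of Pellston: $757,349.3 × 0.00987 = $7,475.037591
Pinecrest County: $757,349.3 × 0.0117 = $8,860.98681
Cloverhill Township: $757,349.3 × 0.00574 = $4,347.184982
Willowmere School District: $757,349.3 × 0.01585 = $12,003.986405
Total = $32,687.195788

$32,687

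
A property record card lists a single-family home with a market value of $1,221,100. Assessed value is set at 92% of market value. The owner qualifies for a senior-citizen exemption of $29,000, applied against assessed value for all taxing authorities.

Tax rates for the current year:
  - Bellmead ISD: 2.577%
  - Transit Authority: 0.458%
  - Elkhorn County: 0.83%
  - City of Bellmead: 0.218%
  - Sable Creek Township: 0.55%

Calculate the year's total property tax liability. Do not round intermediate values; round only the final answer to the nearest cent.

Assessed value = $1,221,100 × 0.92 = $1,123,412
Taxable value = $1,123,412 − $29,000 = $1,094,412
Bellmead ISD: $1,094,412 × 0.02577 = $28,202.99724
Transit Authority: $1,094,412 × 0.00458 = $5,012.40696
Elkhorn County: $1,094,412 × 0.0083 = $9,083.6196
City of Bellmead: $1,094,412 × 0.00218 = $2,385.81816
Sable Creek Township: $1,094,412 × 0.0055 = $6,019.266
Total = $28,202.99724 + $5,012.40696 + $9,083.6196 + $2,385.81816 + $6,019.266 = $50,704.10796

$50,704.11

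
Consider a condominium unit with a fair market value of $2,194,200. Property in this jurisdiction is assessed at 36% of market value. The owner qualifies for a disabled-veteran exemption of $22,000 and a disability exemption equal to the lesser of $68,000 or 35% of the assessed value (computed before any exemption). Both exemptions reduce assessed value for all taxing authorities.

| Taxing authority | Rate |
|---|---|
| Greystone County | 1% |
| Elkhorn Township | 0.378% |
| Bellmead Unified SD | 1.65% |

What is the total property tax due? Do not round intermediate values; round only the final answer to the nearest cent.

$21,193.34

Assessed value = $2,194,200 × 0.36 = $789,912
Disability exemption = min($68,000, 35% × $789,912) = min($68,000, $276,469.2) = $68,000 (dollar cap binds)
Taxable value = $789,912 − $22,000 − $68,000 = $699,912
Greystone County: $699,912 × 0.01 = $6,999.12
Elkhorn Township: $699,912 × 0.00378 = $2,645.66736
Bellmead Unified SD: $699,912 × 0.0165 = $11,548.548
Total = $21,193.33536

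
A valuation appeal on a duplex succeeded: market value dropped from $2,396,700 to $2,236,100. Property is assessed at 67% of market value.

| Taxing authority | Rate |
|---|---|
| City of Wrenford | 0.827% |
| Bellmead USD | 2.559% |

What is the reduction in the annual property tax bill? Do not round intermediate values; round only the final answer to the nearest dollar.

Old assessed value = $2,396,700 × 0.67 = $1,605,789
New assessed value = $2,236,100 × 0.67 = $1,498,187
Combined rate = 0.00827 + 0.02559 = 0.03386
Old tax = $1,605,789 × 0.03386 = $54,372.01554
New tax = $1,498,187 × 0.03386 = $50,728.61182
Reduction = $54,372.01554 − $50,728.61182 = $3,643.40372

$3,643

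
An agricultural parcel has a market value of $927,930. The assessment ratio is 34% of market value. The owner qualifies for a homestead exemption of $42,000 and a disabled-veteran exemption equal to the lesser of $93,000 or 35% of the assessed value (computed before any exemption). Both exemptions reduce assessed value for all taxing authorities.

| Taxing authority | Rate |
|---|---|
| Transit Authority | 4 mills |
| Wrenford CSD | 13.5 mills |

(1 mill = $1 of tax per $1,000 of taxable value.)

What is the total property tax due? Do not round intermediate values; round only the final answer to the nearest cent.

$3,158.68

Assessed value = $927,930 × 0.34 = $315,496.2
Disabled-veteran exemption = min($93,000, 35% × $315,496.2) = min($93,000, $110,423.67) = $93,000 (dollar cap binds)
Taxable value = $315,496.2 − $42,000 − $93,000 = $180,496.2
Transit Authority: $180,496.2 × 0.004 = $721.9848
Wrenford CSD: $180,496.2 × 0.0135 = $2,436.6987
Total = $3,158.6835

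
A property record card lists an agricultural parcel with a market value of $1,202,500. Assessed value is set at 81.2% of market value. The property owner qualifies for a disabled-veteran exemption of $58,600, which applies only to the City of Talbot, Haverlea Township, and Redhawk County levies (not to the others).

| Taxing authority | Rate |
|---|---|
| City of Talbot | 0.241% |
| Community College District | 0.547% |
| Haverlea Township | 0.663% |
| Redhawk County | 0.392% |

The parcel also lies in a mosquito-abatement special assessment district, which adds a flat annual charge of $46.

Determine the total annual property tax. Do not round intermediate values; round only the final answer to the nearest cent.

Assessed value = $1,202,500 × 0.812 = $976,430
City of Talbot: ($976,430 − $58,600) × 0.00241 = $917,830 × 0.00241 = $2,211.9703
Community College District: $976,430 × 0.00547 = $5,341.0721
Haverlea Township: ($976,430 − $58,600) × 0.00663 = $917,830 × 0.00663 = $6,085.2129
Redhawk County: ($976,430 − $58,600) × 0.00392 = $917,830 × 0.00392 = $3,597.8936
Levies subtotal = $17,236.1489
Total = $17,236.1489 + $46 = $17,282.1489

$17,282.15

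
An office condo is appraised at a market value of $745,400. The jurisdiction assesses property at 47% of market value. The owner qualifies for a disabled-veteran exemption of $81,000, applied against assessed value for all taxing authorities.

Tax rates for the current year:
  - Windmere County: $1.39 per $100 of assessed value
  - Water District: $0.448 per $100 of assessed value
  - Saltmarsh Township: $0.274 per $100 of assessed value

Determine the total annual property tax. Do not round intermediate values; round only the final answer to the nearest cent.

Assessed value = $745,400 × 0.47 = $350,338
Taxable value = $350,338 − $81,000 = $269,338
Windmere County: $269,338 × 0.0139 = $3,743.7982
Water District: $269,338 × 0.00448 = $1,206.63424
Saltmarsh Township: $269,338 × 0.00274 = $737.98612
Total = $3,743.7982 + $1,206.63424 + $737.98612 = $5,688.41856

$5,688.42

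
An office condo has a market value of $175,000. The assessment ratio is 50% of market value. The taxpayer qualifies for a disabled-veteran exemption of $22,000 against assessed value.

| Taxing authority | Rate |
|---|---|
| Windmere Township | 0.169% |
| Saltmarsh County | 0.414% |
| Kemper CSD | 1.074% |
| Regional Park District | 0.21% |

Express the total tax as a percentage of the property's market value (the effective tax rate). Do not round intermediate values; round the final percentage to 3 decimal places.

0.699%

Assessed value = $175,000 × 0.5 = $87,500
Taxable value = $87,500 − $22,000 = $65,500
Windmere Township: $65,500 × 0.00169 = $110.695
Saltmarsh County: $65,500 × 0.00414 = $271.17
Kemper CSD: $65,500 × 0.01074 = $703.47
Regional Park District: $65,500 × 0.0021 = $137.55
Total tax = $1,222.885
Effective rate = $1,222.885 ÷ $175,000 = 0.699% of market value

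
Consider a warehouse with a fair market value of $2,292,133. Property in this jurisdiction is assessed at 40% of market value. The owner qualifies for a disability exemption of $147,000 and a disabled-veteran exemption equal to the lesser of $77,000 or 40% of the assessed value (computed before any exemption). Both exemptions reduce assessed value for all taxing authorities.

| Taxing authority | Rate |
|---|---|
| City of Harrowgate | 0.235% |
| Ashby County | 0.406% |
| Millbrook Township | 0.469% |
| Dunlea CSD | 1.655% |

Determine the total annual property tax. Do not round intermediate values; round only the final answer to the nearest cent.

$19,157.39

Assessed value = $2,292,133 × 0.4 = $916,853.2
Disabled-veteran exemption = min($77,000, 40% × $916,853.2) = min($77,000, $366,741.28) = $77,000 (dollar cap binds)
Taxable value = $916,853.2 − $147,000 − $77,000 = $692,853.2
City of Harrowgate: $692,853.2 × 0.00235 = $1,628.20502
Ashby County: $692,853.2 × 0.00406 = $2,812.983992
Millbrook Township: $692,853.2 × 0.00469 = $3,249.481508
Dunlea CSD: $692,853.2 × 0.01655 = $11,466.72046
Total = $19,157.39098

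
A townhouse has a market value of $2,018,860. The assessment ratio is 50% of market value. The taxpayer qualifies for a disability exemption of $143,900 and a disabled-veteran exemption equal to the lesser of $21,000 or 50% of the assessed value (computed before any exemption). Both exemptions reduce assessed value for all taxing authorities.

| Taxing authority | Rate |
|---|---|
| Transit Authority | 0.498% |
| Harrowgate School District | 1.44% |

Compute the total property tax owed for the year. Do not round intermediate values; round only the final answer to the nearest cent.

Assessed value = $2,018,860 × 0.5 = $1,009,430
Disabled-veteran exemption = min($21,000, 50% × $1,009,430) = min($21,000, $504,715) = $21,000 (dollar cap binds)
Taxable value = $1,009,430 − $143,900 − $21,000 = $844,530
Transit Authority: $844,530 × 0.00498 = $4,205.7594
Harrowgate School District: $844,530 × 0.0144 = $12,161.232
Total = $16,366.9914

$16,366.99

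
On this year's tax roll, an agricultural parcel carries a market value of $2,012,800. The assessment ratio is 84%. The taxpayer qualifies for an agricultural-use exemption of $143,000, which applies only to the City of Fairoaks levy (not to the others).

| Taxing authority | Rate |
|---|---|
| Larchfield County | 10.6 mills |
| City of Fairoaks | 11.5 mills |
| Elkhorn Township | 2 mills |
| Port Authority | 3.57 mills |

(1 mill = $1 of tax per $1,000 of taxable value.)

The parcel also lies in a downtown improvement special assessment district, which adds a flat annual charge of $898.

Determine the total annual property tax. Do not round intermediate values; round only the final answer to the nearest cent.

$46,036.61

Assessed value = $2,012,800 × 0.84 = $1,690,752
Larchfield County: $1,690,752 × 0.0106 = $17,921.9712
City of Fairoaks: ($1,690,752 − $143,000) × 0.0115 = $1,547,752 × 0.0115 = $17,799.148
Elkhorn Township: $1,690,752 × 0.002 = $3,381.504
Port Authority: $1,690,752 × 0.00357 = $6,035.98464
Levies subtotal = $45,138.60784
Total = $45,138.60784 + $898 = $46,036.60784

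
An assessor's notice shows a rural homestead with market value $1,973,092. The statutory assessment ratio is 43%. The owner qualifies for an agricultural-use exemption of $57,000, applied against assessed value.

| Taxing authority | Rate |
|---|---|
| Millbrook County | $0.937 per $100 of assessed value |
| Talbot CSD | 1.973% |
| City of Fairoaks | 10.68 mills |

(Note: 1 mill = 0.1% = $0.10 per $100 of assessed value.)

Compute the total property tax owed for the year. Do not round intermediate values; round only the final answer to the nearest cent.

Assessed value = $1,973,092 × 0.43 = $848,429.56
Taxable value = $848,429.56 − $57,000 = $791,429.56
Millbrook County: $791,429.56 × 0.00937 = $7,415.6949772
Talbot CSD: $791,429.56 × 0.01973 = $15,614.9052188
City of Fairoaks: $791,429.56 × 0.01068 = $8,452.4677008
Total = $31,483.0678968

$31,483.07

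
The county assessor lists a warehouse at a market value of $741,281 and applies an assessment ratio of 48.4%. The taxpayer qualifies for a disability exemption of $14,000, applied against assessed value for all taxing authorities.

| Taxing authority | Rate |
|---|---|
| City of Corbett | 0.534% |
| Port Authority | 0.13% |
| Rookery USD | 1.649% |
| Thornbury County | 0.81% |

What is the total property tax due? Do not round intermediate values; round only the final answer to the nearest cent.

$10,767.48

Assessed value = $741,281 × 0.484 = $358,780.004
Taxable value = $358,780.004 − $14,000 = $344,780.004
City of Corbett: $344,780.004 × 0.00534 = $1,841.12522136
Port Authority: $344,780.004 × 0.0013 = $448.2140052
Rookery USD: $344,780.004 × 0.01649 = $5,685.42226596
Thornbury County: $344,780.004 × 0.0081 = $2,792.7180324
Total = $1,841.12522136 + $448.2140052 + $5,685.42226596 + $2,792.7180324 = $10,767.47952492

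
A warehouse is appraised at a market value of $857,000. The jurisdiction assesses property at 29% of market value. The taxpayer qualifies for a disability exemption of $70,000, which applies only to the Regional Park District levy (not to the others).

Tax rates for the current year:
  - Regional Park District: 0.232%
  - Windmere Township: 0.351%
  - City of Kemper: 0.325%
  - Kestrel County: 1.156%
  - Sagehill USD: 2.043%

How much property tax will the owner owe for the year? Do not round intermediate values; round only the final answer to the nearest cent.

Assessed value = $857,000 × 0.29 = $248,530
Regional Park District: ($248,530 − $70,000) × 0.00232 = $178,530 × 0.00232 = $414.1896
Windmere Township: $248,530 × 0.00351 = $872.3403
City of Kemper: $248,530 × 0.00325 = $807.7225
Kestrel County: $248,530 × 0.01156 = $2,873.0068
Sagehill USD: $248,530 × 0.02043 = $5,077.4679
Total = $10,044.7271

$10,044.73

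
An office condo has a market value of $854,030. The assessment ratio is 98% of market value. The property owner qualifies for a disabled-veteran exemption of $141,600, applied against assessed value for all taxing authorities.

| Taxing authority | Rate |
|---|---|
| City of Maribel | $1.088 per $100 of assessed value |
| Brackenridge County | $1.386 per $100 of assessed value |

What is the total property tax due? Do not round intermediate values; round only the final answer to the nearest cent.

$17,202.94

Assessed value = $854,030 × 0.98 = $836,949.4
Taxable value = $836,949.4 − $141,600 = $695,349.4
City of Maribel: $695,349.4 × 0.01088 = $7,565.401472
Brackenridge County: $695,349.4 × 0.01386 = $9,637.542684
Total = $7,565.401472 + $9,637.542684 = $17,202.944156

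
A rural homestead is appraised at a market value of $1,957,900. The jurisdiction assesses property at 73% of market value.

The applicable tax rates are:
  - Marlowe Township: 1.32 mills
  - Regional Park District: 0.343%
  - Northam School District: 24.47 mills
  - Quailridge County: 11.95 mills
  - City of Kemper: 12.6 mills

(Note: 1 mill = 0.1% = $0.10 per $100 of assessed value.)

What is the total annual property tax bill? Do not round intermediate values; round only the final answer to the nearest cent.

Assessed value = $1,957,900 × 0.73 = $1,429,267
Marlowe Township: $1,429,267 × 0.00132 = $1,886.63244
Regional Park District: $1,429,267 × 0.00343 = $4,902.38581
Northam School District: $1,429,267 × 0.02447 = $34,974.16349
Quailridge County: $1,429,267 × 0.01195 = $17,079.74065
City of Kemper: $1,429,267 × 0.0126 = $18,008.7642
Total = $76,851.68659

$76,851.69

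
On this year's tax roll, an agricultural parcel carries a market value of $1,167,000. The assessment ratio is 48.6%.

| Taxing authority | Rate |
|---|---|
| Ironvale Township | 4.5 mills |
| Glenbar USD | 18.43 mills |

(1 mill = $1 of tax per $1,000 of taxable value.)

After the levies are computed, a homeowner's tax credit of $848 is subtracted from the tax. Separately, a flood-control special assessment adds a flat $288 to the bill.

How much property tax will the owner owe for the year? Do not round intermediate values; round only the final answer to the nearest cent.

Assessed value = $1,167,000 × 0.486 = $567,162
Ironvale Township: $567,162 × 0.0045 = $2,552.229
Glenbar USD: $567,162 × 0.01843 = $10,452.79566
Levies subtotal = $13,005.02466
After credit = $13,005.02466 − $848 = $12,157.02466
Total = $12,157.02466 + $288 = $12,445.02466

$12,445.02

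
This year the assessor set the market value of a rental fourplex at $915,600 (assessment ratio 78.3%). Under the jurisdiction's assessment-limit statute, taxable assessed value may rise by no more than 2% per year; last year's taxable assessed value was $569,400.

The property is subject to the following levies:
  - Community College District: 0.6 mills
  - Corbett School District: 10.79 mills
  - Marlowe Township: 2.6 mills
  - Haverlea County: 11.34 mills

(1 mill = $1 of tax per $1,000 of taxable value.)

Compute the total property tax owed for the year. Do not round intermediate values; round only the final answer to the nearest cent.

Uncapped assessed value = $915,600 × 0.783 = $716,914.8
Cap limit = $569,400 × 1.02 = $580,788
Taxable assessed value = min($716,914.8, $580,788) = $580,788 (cap binds)
Community College District: $580,788 × 0.0006 = $348.4728
Corbett School District: $580,788 × 0.01079 = $6,266.70252
Marlowe Township: $580,788 × 0.0026 = $1,510.0488
Haverlea County: $580,788 × 0.01134 = $6,586.13592
Total = $14,711.36004

$14,711.36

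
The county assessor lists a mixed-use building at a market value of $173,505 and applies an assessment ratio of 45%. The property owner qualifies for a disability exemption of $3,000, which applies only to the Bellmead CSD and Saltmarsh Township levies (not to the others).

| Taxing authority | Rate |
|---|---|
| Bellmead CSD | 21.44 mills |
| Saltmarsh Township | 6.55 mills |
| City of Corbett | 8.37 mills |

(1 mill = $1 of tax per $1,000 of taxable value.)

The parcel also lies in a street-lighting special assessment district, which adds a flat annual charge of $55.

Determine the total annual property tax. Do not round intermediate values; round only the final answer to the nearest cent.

Assessed value = $173,505 × 0.45 = $78,077.25
Bellmead CSD: ($78,077.25 − $3,000) × 0.02144 = $75,077.25 × 0.02144 = $1,609.65624
Saltmarsh Township: ($78,077.25 − $3,000) × 0.00655 = $75,077.25 × 0.00655 = $491.7559875
City of Corbett: $78,077.25 × 0.00837 = $653.5065825
Levies subtotal = $2,754.91881
Total = $2,754.91881 + $55 = $2,809.91881

$2,809.92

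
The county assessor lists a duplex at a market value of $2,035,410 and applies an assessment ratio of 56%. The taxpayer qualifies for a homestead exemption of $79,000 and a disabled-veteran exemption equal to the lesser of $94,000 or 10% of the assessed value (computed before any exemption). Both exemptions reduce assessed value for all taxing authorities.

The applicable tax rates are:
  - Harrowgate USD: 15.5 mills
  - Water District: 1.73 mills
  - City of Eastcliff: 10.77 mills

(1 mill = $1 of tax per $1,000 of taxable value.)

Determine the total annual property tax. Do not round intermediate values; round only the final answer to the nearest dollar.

$27,071

Assessed value = $2,035,410 × 0.56 = $1,139,829.6
Disabled-veteran exemption = min($94,000, 10% × $1,139,829.6) = min($94,000, $113,982.96) = $94,000 (dollar cap binds)
Taxable value = $1,139,829.6 − $79,000 − $94,000 = $966,829.6
Harrowgate USD: $966,829.6 × 0.0155 = $14,985.8588
Water District: $966,829.6 × 0.00173 = $1,672.615208
City of Eastcliff: $966,829.6 × 0.01077 = $10,412.754792
Total = $27,071.2288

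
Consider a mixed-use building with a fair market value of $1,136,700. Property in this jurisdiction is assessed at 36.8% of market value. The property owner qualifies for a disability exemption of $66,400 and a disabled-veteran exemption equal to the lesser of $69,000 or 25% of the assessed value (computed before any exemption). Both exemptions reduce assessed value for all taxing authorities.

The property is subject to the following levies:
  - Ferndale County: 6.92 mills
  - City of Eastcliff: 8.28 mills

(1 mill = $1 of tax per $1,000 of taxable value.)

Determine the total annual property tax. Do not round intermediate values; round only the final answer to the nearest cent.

Assessed value = $1,136,700 × 0.368 = $418,305.6
Disabled-veteran exemption = min($69,000, 25% × $418,305.6) = min($69,000, $104,576.4) = $69,000 (dollar cap binds)
Taxable value = $418,305.6 − $66,400 − $69,000 = $282,905.6
Ferndale County: $282,905.6 × 0.00692 = $1,957.706752
City of Eastcliff: $282,905.6 × 0.00828 = $2,342.458368
Total = $4,300.16512

$4,300.17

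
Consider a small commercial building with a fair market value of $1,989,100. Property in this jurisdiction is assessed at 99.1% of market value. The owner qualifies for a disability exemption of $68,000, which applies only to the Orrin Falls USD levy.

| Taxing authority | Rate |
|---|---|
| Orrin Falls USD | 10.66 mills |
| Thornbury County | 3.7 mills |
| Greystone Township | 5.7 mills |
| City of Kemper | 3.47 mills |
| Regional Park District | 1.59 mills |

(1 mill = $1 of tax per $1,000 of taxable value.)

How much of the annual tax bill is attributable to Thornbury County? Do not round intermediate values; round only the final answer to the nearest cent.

Assessed value = $1,989,100 × 0.991 = $1,971,198.1
Thornbury County taxable value = $1,971,198.1 (exemption does not apply)
Thornbury County levy = $1,971,198.1 × 0.0037 = $7,293.43297

$7,293.43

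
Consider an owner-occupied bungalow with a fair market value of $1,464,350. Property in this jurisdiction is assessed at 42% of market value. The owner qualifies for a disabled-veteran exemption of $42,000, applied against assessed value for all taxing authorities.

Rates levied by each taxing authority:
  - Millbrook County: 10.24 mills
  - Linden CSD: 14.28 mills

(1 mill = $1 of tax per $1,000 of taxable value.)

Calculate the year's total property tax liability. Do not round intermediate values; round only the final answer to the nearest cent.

Assessed value = $1,464,350 × 0.42 = $615,027
Taxable value = $615,027 − $42,000 = $573,027
Millbrook County: $573,027 × 0.01024 = $5,867.79648
Linden CSD: $573,027 × 0.01428 = $8,182.82556
Total = $5,867.79648 + $8,182.82556 = $14,050.62204

$14,050.62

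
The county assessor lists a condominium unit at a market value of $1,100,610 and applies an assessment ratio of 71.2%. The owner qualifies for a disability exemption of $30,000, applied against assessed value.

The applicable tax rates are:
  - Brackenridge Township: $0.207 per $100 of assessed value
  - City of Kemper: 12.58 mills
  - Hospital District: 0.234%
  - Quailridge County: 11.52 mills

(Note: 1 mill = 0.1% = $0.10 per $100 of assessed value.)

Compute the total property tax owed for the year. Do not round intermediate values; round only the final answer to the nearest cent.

$21,486.11

Assessed value = $1,100,610 × 0.712 = $783,634.32
Taxable value = $783,634.32 − $30,000 = $753,634.32
Brackenridge Township: $753,634.32 × 0.00207 = $1,560.0230424
City of Kemper: $753,634.32 × 0.01258 = $9,480.7197456
Hospital District: $753,634.32 × 0.00234 = $1,763.5043088
Quailridge County: $753,634.32 × 0.01152 = $8,681.8673664
Total = $21,486.1144632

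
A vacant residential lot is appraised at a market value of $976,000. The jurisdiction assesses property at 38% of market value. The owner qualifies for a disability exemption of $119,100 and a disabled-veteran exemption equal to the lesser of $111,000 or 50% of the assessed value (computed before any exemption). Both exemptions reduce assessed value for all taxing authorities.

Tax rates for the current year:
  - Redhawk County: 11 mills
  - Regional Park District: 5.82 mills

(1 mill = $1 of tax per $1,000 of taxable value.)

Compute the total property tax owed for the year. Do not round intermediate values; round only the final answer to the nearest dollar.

Assessed value = $976,000 × 0.38 = $370,880
Disabled-veteran exemption = min($111,000, 50% × $370,880) = min($111,000, $185,440) = $111,000 (dollar cap binds)
Taxable value = $370,880 − $119,100 − $111,000 = $140,780
Redhawk County: $140,780 × 0.011 = $1,548.58
Regional Park District: $140,780 × 0.00582 = $819.3396
Total = $2,367.9196

$2,368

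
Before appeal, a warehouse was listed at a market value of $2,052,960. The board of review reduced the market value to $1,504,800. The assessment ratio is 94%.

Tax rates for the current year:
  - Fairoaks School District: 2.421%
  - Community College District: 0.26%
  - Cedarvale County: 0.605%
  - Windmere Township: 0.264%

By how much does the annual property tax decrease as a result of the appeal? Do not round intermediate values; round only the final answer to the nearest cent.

Old assessed value = $2,052,960 × 0.94 = $1,929,782.4
New assessed value = $1,504,800 × 0.94 = $1,414,512
Combined rate = 0.02421 + 0.0026 + 0.00605 + 0.00264 = 0.0355
Old tax = $1,929,782.4 × 0.0355 = $68,507.2752
New tax = $1,414,512 × 0.0355 = $50,215.176
Reduction = $68,507.2752 − $50,215.176 = $18,292.0992

$18,292.10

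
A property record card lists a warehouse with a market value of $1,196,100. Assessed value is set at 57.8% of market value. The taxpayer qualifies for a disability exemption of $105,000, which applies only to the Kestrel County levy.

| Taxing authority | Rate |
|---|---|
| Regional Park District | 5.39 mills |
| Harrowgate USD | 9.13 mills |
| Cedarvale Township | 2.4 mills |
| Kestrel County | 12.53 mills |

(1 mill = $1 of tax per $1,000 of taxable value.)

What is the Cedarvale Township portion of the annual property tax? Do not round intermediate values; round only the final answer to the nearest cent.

Assessed value = $1,196,100 × 0.578 = $691,345.8
Cedarvale Township taxable value = $691,345.8 (exemption does not apply)
Cedarvale Township levy = $691,345.8 × 0.0024 = $1,659.22992

$1,659.23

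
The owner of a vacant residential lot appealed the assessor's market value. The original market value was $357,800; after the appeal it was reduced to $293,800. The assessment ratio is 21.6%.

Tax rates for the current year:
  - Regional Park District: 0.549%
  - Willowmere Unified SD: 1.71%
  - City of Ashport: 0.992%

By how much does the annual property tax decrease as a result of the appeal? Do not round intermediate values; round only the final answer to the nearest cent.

$449.42

Old assessed value = $357,800 × 0.216 = $77,284.8
New assessed value = $293,800 × 0.216 = $63,460.8
Combined rate = 0.00549 + 0.0171 + 0.00992 = 0.03251
Old tax = $77,284.8 × 0.03251 = $2,512.528848
New tax = $63,460.8 × 0.03251 = $2,063.110608
Reduction = $2,512.528848 − $2,063.110608 = $449.41824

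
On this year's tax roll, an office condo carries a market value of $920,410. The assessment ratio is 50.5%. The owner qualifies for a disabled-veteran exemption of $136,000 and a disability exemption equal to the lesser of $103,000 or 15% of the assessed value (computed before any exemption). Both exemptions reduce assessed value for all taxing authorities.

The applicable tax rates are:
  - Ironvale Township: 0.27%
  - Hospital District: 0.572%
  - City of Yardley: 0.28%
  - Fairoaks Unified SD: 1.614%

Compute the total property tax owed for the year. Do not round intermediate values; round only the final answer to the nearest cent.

Assessed value = $920,410 × 0.505 = $464,807.05
Disability exemption = min($103,000, 15% × $464,807.05) = min($103,000, $69,721.0575) = $69,721.0575 (percentage binds)
Taxable value = $464,807.05 − $136,000 − $69,721.0575 = $259,085.9925
Ironvale Township: $259,085.9925 × 0.0027 = $699.53217975
Hospital District: $259,085.9925 × 0.00572 = $1,481.9718771
City of Yardley: $259,085.9925 × 0.0028 = $725.440779
Fairoaks Unified SD: $259,085.9925 × 0.01614 = $4,181.64791895
Total = $7,088.5927548

$7,088.59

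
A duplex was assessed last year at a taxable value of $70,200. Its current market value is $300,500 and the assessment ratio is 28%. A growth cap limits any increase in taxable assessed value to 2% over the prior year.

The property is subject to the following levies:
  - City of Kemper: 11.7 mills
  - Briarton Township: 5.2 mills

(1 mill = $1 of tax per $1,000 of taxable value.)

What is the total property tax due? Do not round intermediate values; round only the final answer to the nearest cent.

Uncapped assessed value = $300,500 × 0.28 = $84,140
Cap limit = $70,200 × 1.02 = $71,604
Taxable assessed value = min($84,140, $71,604) = $71,604 (cap binds)
City of Kemper: $71,604 × 0.0117 = $837.7668
Briarton Township: $71,604 × 0.0052 = $372.3408
Total = $1,210.1076

$1,210.11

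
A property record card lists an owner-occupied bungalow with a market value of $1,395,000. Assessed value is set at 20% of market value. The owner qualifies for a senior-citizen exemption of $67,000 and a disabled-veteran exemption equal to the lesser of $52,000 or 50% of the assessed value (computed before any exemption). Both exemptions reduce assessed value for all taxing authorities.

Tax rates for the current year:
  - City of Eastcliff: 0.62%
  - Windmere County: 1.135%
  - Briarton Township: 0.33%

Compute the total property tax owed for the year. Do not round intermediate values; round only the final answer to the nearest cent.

$3,336.00

Assessed value = $1,395,000 × 0.2 = $279,000
Disabled-veteran exemption = min($52,000, 50% × $279,000) = min($52,000, $139,500) = $52,000 (dollar cap binds)
Taxable value = $279,000 − $67,000 − $52,000 = $160,000
City of Eastcliff: $160,000 × 0.0062 = $992
Windmere County: $160,000 × 0.01135 = $1,816
Briarton Township: $160,000 × 0.0033 = $528
Total = $3,336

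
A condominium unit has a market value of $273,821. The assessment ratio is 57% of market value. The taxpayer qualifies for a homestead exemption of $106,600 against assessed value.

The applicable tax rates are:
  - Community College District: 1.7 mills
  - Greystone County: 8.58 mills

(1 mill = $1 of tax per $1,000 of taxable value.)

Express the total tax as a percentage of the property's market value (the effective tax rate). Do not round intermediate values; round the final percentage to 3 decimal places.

0.186%

Assessed value = $273,821 × 0.57 = $156,077.97
Taxable value = $156,077.97 − $106,600 = $49,477.97
Community College District: $49,477.97 × 0.0017 = $84.112549
Greystone County: $49,477.97 × 0.00858 = $424.5209826
Total tax = $508.6335316
Effective rate = $508.6335316 ÷ $273,821 = 0.186% of market value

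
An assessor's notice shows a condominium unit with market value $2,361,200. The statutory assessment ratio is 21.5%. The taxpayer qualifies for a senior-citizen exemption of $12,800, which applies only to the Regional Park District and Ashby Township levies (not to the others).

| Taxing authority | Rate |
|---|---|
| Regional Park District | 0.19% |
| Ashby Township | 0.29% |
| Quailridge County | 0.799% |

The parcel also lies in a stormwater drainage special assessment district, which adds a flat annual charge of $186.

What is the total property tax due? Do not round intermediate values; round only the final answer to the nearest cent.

$6,617.51

Assessed value = $2,361,200 × 0.215 = $507,658
Regional Park District: ($507,658 − $12,800) × 0.0019 = $494,858 × 0.0019 = $940.2302
Ashby Township: ($507,658 − $12,800) × 0.0029 = $494,858 × 0.0029 = $1,435.0882
Quailridge County: $507,658 × 0.00799 = $4,056.18742
Levies subtotal = $6,431.50582
Total = $6,431.50582 + $186 = $6,617.50582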